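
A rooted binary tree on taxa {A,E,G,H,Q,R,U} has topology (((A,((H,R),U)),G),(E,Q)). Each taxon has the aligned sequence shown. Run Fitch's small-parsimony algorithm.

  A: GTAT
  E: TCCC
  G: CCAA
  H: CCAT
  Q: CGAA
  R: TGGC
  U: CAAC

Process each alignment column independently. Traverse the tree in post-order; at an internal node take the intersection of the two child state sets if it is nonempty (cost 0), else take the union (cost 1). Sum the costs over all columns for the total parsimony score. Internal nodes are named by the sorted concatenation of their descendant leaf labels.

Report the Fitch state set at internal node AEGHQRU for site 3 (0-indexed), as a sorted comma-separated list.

site 0, node HR: H={C} ∪ R={T} → {C,T} (+1)
site 0, node HRU: HR={C,T} ∩ U={C} → {C} (+0)
site 0, node AHRU: A={G} ∪ HRU={C} → {C,G} (+1)
site 0, node AGHRU: AHRU={C,G} ∩ G={C} → {C} (+0)
site 0, node EQ: E={T} ∪ Q={C} → {C,T} (+1)
site 0, node AEGHQRU: AGHRU={C} ∩ EQ={C,T} → {C} (+0)
site 1, node HR: H={C} ∪ R={G} → {C,G} (+1)
site 1, node HRU: HR={C,G} ∪ U={A} → {A,C,G} (+1)
site 1, node AHRU: A={T} ∪ HRU={A,C,G} → {A,C,G,T} (+1)
site 1, node AGHRU: AHRU={A,C,G,T} ∩ G={C} → {C} (+0)
site 1, node EQ: E={C} ∪ Q={G} → {C,G} (+1)
site 1, node AEGHQRU: AGHRU={C} ∩ EQ={C,G} → {C} (+0)
site 2, node HR: H={A} ∪ R={G} → {A,G} (+1)
site 2, node HRU: HR={A,G} ∩ U={A} → {A} (+0)
site 2, node AHRU: A={A} ∩ HRU={A} → {A} (+0)
site 2, node AGHRU: AHRU={A} ∩ G={A} → {A} (+0)
site 2, node EQ: E={C} ∪ Q={A} → {A,C} (+1)
site 2, node AEGHQRU: AGHRU={A} ∩ EQ={A,C} → {A} (+0)
site 3, node HR: H={T} ∪ R={C} → {C,T} (+1)
site 3, node HRU: HR={C,T} ∩ U={C} → {C} (+0)
site 3, node AHRU: A={T} ∪ HRU={C} → {C,T} (+1)
site 3, node AGHRU: AHRU={C,T} ∪ G={A} → {A,C,T} (+1)
site 3, node EQ: E={C} ∪ Q={A} → {A,C} (+1)
site 3, node AEGHQRU: AGHRU={A,C,T} ∩ EQ={A,C} → {A,C} (+0)
per-site changes: [3, 4, 2, 4]; total = 13

A,C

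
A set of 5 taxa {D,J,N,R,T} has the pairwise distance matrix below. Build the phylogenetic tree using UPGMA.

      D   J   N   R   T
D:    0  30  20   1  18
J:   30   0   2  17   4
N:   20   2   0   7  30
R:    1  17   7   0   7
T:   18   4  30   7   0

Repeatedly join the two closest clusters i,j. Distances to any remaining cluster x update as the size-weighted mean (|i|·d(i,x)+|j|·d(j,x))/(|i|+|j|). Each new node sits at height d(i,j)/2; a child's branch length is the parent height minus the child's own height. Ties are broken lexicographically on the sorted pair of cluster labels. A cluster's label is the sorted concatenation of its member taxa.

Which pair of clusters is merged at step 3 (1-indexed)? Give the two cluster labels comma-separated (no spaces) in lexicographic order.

1. join D+R (d=1) ⇒ DR; edges |D|=1/2, |R|=1/2
  updated: d(DR,J)=47/2, d(DR,N)=27/2, d(DR,T)=25/2
2. join J+N (d=2) ⇒ JN; edges |J|=1, |N|=1
  updated: d(DR,JN)=37/2, d(JN,T)=17
3. join DR+T (d=25/2) ⇒ DRT; edges |DR|=23/4, |T|=25/4
  updated: d(DRT,JN)=18
4. join DRT+JN (d=18) ⇒ DJNRT; edges |DRT|=11/4, |JN|=8
final tree: (((D:1/2,R:1/2):23/4,T:25/4):11/4,(J:1,N:1):8)
total length: 103/4

DR,T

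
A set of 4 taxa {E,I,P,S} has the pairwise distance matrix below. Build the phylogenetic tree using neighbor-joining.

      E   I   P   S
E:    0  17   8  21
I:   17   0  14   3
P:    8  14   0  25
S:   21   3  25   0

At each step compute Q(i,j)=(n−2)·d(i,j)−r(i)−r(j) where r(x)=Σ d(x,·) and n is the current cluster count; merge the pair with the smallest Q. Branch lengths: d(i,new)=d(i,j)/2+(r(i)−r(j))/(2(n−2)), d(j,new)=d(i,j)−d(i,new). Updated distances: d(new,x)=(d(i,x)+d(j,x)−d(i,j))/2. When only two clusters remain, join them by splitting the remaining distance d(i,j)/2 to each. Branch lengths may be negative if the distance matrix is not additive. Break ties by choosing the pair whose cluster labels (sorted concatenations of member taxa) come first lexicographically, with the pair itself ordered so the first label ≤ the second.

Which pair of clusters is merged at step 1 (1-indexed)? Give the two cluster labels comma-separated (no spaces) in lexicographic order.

1. join E+P (d=8, Q=-77) ⇒ EP; edges |E|=15/4, |P|=17/4
  updated: d(EP,I)=23/2, d(EP,S)=19
2. join EP+I (d=23/2, Q=-67/2) ⇒ EIP; edges |EP|=55/4, |I|=-9/4
  updated: d(EIP,S)=21/4
3. join EIP+S (d=21/4) ⇒ EIPS; edges |EIP|=21/8, |S|=21/8
final tree: (((E:15/4,P:17/4):55/4,I:-9/4):21/8,S:21/8)
total length: 99/4

E,P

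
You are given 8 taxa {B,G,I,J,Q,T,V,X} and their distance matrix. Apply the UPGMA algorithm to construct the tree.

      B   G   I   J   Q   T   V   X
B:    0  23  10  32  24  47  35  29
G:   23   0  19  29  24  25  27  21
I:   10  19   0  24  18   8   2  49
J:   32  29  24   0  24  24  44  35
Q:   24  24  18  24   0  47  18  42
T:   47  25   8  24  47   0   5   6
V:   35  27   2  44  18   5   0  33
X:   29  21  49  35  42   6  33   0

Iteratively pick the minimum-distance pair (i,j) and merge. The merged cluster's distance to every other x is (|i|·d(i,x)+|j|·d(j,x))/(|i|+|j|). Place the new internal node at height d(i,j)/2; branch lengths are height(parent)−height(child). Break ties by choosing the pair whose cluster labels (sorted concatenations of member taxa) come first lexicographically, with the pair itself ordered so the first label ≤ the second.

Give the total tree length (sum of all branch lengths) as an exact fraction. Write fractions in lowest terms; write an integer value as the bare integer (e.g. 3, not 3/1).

iteration 1: select I,V (d=2); attach at lengths (1, 1); label the merged cluster IV
  updated: d(B,IV)=45/2, d(G,IV)=23, d(IV,J)=34, d(IV,Q)=18, d(IV,T)=13/2, d(IV,X)=41
iteration 2: select T,X (d=6); attach at lengths (3, 3); label the merged cluster TX
  updated: d(B,TX)=38, d(G,TX)=23, d(IV,TX)=95/4, d(J,TX)=59/2, d(Q,TX)=89/2
iteration 3: select IV,Q (d=18); attach at lengths (8, 9); label the merged cluster IQV
  updated: d(B,IQV)=23, d(G,IQV)=70/3, d(IQV,J)=92/3, d(IQV,TX)=92/3
iteration 4: select B,G (d=23); attach at lengths (23/2, 23/2); label the merged cluster BG
  updated: d(BG,IQV)=139/6, d(BG,J)=61/2, d(BG,TX)=61/2
iteration 5: select BG,IQV (d=139/6); attach at lengths (1/12, 31/12); label the merged cluster BGIQV
  updated: d(BGIQV,J)=153/5, d(BGIQV,TX)=153/5
iteration 6: select J,TX (d=59/2); attach at lengths (59/4, 47/4); label the merged cluster JTX
  updated: d(BGIQV,JTX)=153/5
iteration 7: select BGIQV,JTX (d=153/5); attach at lengths (223/60, 11/20); label the merged cluster BGIJQTVX
final tree: (((B:23/2,G:23/2):1/12,((I:1,V:1):8,Q:9):31/12):223/60,(J:59/4,(T:3,X:3):47/4):11/20)
total length: 2443/30

2443/30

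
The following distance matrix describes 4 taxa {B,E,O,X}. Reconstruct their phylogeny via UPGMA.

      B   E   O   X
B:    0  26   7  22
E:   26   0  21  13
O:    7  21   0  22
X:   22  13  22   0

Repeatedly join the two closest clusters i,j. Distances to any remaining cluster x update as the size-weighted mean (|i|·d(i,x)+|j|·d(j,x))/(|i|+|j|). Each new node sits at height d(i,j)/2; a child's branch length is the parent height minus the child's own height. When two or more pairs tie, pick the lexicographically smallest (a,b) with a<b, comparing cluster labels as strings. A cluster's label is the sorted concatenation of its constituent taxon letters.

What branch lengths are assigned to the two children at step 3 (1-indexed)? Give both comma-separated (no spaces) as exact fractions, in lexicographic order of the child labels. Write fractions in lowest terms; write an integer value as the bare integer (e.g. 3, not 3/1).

63/8,39/8

step 1: merge (B,O) at d=7; branch lengths B→7/2, O→7/2; new cluster BO
  updated: d(BO,E)=47/2, d(BO,X)=22
step 2: merge (E,X) at d=13; branch lengths E→13/2, X→13/2; new cluster EX
  updated: d(BO,EX)=91/4
step 3: merge (BO,EX) at d=91/4; branch lengths BO→63/8, EX→39/8; new cluster BEOX
final tree: ((B:7/2,O:7/2):63/8,(E:13/2,X:13/2):39/8)
total length: 131/4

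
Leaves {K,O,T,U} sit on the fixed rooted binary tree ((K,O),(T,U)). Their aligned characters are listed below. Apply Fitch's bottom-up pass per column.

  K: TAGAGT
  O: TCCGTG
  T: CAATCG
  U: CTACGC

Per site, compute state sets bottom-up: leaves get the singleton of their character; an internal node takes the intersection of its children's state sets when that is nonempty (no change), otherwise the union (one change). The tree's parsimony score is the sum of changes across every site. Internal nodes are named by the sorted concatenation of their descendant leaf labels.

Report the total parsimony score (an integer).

[col 0] KO: children K:{T}, O:{T} ∩→ {T}; cost 0
[col 0] TU: children T:{C}, U:{C} ∩→ {C}; cost 0
[col 0] KOTU: children KO:{T}, TU:{C} ∪→ {C,T}; cost 1
[col 1] KO: children K:{A}, O:{C} ∪→ {A,C}; cost 1
[col 1] TU: children T:{A}, U:{T} ∪→ {A,T}; cost 1
[col 1] KOTU: children KO:{A,C}, TU:{A,T} ∩→ {A}; cost 0
[col 2] KO: children K:{G}, O:{C} ∪→ {C,G}; cost 1
[col 2] TU: children T:{A}, U:{A} ∩→ {A}; cost 0
[col 2] KOTU: children KO:{C,G}, TU:{A} ∪→ {A,C,G}; cost 1
[col 3] KO: children K:{A}, O:{G} ∪→ {A,G}; cost 1
[col 3] TU: children T:{T}, U:{C} ∪→ {C,T}; cost 1
[col 3] KOTU: children KO:{A,G}, TU:{C,T} ∪→ {A,C,G,T}; cost 1
[col 4] KO: children K:{G}, O:{T} ∪→ {G,T}; cost 1
[col 4] TU: children T:{C}, U:{G} ∪→ {C,G}; cost 1
[col 4] KOTU: children KO:{G,T}, TU:{C,G} ∩→ {G}; cost 0
[col 5] KO: children K:{T}, O:{G} ∪→ {G,T}; cost 1
[col 5] TU: children T:{G}, U:{C} ∪→ {C,G}; cost 1
[col 5] KOTU: children KO:{G,T}, TU:{C,G} ∩→ {G}; cost 0
per-site changes: [1, 2, 2, 3, 2, 2]; total = 12

12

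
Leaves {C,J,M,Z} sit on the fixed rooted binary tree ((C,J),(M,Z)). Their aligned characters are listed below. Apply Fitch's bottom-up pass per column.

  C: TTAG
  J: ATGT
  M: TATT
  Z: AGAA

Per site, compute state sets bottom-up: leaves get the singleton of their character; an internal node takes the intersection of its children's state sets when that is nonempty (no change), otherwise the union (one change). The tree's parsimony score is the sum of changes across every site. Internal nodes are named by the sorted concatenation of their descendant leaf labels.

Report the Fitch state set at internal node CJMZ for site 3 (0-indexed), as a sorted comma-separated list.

[col 0] CJ: children C:{T}, J:{A} ∪→ {A,T}; cost 1
[col 0] MZ: children M:{T}, Z:{A} ∪→ {A,T}; cost 1
[col 0] CJMZ: children CJ:{A,T}, MZ:{A,T} ∩→ {A,T}; cost 0
[col 1] CJ: children C:{T}, J:{T} ∩→ {T}; cost 0
[col 1] MZ: children M:{A}, Z:{G} ∪→ {A,G}; cost 1
[col 1] CJMZ: children CJ:{T}, MZ:{A,G} ∪→ {A,G,T}; cost 1
[col 2] CJ: children C:{A}, J:{G} ∪→ {A,G}; cost 1
[col 2] MZ: children M:{T}, Z:{A} ∪→ {A,T}; cost 1
[col 2] CJMZ: children CJ:{A,G}, MZ:{A,T} ∩→ {A}; cost 0
[col 3] CJ: children C:{G}, J:{T} ∪→ {G,T}; cost 1
[col 3] MZ: children M:{T}, Z:{A} ∪→ {A,T}; cost 1
[col 3] CJMZ: children CJ:{G,T}, MZ:{A,T} ∩→ {T}; cost 0
per-site changes: [2, 2, 2, 2]; total = 8

T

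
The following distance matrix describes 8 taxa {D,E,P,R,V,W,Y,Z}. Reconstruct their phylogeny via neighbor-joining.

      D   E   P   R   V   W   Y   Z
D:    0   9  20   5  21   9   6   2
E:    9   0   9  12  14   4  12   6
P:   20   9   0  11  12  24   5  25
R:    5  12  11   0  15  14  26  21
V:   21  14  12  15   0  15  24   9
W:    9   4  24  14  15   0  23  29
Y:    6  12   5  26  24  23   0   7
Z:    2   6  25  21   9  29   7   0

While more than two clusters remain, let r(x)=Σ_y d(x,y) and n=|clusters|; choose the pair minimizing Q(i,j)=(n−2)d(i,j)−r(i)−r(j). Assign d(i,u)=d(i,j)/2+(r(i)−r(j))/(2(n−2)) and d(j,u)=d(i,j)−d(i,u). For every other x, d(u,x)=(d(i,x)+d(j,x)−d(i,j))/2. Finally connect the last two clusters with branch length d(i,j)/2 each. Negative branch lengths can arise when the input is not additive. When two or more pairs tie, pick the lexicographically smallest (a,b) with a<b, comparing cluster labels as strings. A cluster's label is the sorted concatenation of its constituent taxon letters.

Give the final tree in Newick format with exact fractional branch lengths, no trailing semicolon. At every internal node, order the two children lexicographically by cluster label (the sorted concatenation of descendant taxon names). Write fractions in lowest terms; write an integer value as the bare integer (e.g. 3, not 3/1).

step 1: merge (P,Y) at d=5, Q=-179; branch lengths P→11/4, Y→9/4; new cluster PY
  updated: d(D,PY)=21/2, d(E,PY)=8, d(PY,R)=16, d(PY,V)=31/2, d(PY,W)=21, d(PY,Z)=27/2
step 2: merge (D,Z) at d=2, Q=-127; branch lengths D→-7/5, Z→17/5; new cluster DZ
  updated: d(DZ,E)=13/2, d(DZ,PY)=11, d(DZ,R)=12, d(DZ,V)=14, d(DZ,W)=18
step 3: merge (E,W) at d=4, Q=-201/2; branch lengths E→-23/16, W→87/16; new cluster EW
  updated: d(DZ,EW)=41/4, d(EW,PY)=25/2, d(EW,R)=11, d(EW,V)=25/2
step 4: merge (DZ,PY) at d=11, Q=-277/4; branch lengths DZ→101/24, PY→163/24; new cluster DPYZ
  updated: d(DPYZ,EW)=47/8, d(DPYZ,R)=17/2, d(DPYZ,V)=37/4
step 5: merge (DPYZ,V) at d=37/4, Q=-335/8; branch lengths DPYZ→43/32, V→253/32; new cluster DPVYZ
  updated: d(DPVYZ,EW)=73/16, d(DPVYZ,R)=57/8
step 6: merge (DPVYZ,EW) at d=73/16, Q=-363/16; branch lengths DPVYZ→11/32, EW→135/32; new cluster DEPVWYZ
  updated: d(DEPVWYZ,R)=217/32
step 7: merge (DEPVWYZ,R) at d=217/32; branch lengths DEPVWYZ→217/64, R→217/64; new cluster DEPRVWYZ
final tree: (((((D:-7/5,Z:17/5):101/24,(P:11/4,Y:9/4):163/24):43/32,V:253/32):11/32,(E:-23/16,W:87/16):135/32):217/64,R:217/64)
total length: 1363/32

(((((D:-7/5,Z:17/5):101/24,(P:11/4,Y:9/4):163/24):43/32,V:253/32):11/32,(E:-23/16,W:87/16):135/32):217/64,R:217/64)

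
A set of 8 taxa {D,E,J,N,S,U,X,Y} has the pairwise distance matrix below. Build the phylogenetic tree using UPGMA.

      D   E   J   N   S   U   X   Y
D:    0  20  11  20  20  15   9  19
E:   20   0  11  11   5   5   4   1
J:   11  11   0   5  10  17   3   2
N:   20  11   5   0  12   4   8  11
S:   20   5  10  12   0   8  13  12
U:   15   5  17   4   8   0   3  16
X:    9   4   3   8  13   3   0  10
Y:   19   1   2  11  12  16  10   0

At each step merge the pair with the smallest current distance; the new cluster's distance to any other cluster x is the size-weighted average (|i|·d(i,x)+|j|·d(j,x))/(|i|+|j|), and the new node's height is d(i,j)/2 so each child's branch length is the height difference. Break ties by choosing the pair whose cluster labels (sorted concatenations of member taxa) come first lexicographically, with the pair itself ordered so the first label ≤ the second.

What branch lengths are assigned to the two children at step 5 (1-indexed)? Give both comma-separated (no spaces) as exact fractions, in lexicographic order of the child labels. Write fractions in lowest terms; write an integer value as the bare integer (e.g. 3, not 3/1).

1. join E+Y (d=1) ⇒ EY; edges |E|=1/2, |Y|=1/2
  updated: d(D,EY)=39/2, d(EY,J)=13/2, d(EY,N)=11, d(EY,S)=17/2, d(EY,U)=21/2, d(EY,X)=7
2. join J+X (d=3) ⇒ JX; edges |J|=3/2, |X|=3/2
  updated: d(D,JX)=10, d(EY,JX)=27/4, d(JX,N)=13/2, d(JX,S)=23/2, d(JX,U)=10
3. join N+U (d=4) ⇒ NU; edges |N|=2, |U|=2
  updated: d(D,NU)=35/2, d(EY,NU)=43/4, d(JX,NU)=33/4, d(NU,S)=10
4. join EY+JX (d=27/4) ⇒ EJXY; edges |EY|=23/8, |JX|=15/8
  updated: d(D,EJXY)=59/4, d(EJXY,NU)=19/2, d(EJXY,S)=10
5. join EJXY+NU (d=19/2) ⇒ EJNUXY; edges |EJXY|=11/8, |NU|=11/4
  updated: d(D,EJNUXY)=47/3, d(EJNUXY,S)=10
6. join EJNUXY+S (d=10) ⇒ EJNSUXY; edges |EJNUXY|=1/4, |S|=5
  updated: d(D,EJNSUXY)=114/7
7. join D+EJNSUXY (d=114/7) ⇒ DEJNSUXY; edges |D|=57/7, |EJNSUXY|=22/7
final tree: (D:57/7,((((E:1/2,Y:1/2):23/8,(J:3/2,X:3/2):15/8):11/8,(N:2,U:2):11/4):1/4,S:5):22/7)
total length: 1871/56

11/8,11/4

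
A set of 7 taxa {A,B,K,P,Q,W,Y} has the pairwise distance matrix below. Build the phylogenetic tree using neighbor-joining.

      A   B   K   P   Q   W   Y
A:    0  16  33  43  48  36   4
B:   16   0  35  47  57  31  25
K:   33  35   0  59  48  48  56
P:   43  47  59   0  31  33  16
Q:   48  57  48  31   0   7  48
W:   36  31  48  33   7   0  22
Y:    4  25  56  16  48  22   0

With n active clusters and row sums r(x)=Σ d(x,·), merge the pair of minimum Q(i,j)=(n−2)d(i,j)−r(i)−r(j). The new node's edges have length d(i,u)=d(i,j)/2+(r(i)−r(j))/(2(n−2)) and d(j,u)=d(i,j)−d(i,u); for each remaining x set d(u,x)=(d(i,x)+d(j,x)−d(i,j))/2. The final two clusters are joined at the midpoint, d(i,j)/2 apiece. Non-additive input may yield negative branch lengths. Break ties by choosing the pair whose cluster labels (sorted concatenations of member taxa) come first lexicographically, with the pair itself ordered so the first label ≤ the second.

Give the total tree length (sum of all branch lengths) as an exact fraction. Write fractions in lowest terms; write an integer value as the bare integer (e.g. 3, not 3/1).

step 1: merge (Q,W) at d=7, Q=-381; branch lengths Q→97/10, W→-27/10; new cluster QW
  updated: d(A,QW)=77/2, d(B,QW)=81/2, d(K,QW)=89/2, d(P,QW)=57/2, d(QW,Y)=63/2
step 2: merge (P,QW) at d=57/2, Q=-263; branch lengths P→31/2, QW→13; new cluster PQW
  updated: d(A,PQW)=53/2, d(B,PQW)=59/2, d(K,PQW)=75/2, d(PQW,Y)=19/2
step 3: merge (PQW,Y) at d=19/2, Q=-169; branch lengths PQW→37/6, Y→10/3; new cluster PQWY
  updated: d(A,PQWY)=21/2, d(B,PQWY)=45/2, d(K,PQWY)=42
step 4: merge (A,PQWY) at d=21/2, Q=-227/2; branch lengths A→11/8, PQWY→73/8; new cluster APQWY
  updated: d(APQWY,B)=14, d(APQWY,K)=129/4
step 5: merge (APQWY,B) at d=14, Q=-325/4; branch lengths APQWY→45/8, B→67/8; new cluster ABPQWY
  updated: d(ABPQWY,K)=213/8
step 6: merge (ABPQWY,K) at d=213/8; branch lengths ABPQWY→213/16, K→213/16; new cluster ABKPQWY
final tree: (((A:11/8,((P:31/2,(Q:97/10,W:-27/10):13):37/6,Y:10/3):73/8):45/8,B:67/8):213/16,K:213/16)
total length: 769/8

769/8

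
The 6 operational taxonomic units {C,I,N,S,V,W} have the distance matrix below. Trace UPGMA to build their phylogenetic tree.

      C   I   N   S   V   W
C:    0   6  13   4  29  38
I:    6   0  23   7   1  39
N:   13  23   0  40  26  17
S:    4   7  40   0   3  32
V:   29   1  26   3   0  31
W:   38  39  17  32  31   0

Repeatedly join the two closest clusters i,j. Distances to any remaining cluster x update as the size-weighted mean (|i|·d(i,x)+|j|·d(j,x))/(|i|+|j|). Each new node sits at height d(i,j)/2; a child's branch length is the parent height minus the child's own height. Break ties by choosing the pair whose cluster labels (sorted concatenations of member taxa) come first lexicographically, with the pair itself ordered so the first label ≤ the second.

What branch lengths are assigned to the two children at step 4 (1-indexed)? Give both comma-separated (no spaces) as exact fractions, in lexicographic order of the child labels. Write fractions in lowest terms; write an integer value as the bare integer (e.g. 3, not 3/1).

17/2,17/2

1. join I+V (d=1) ⇒ IV; edges |I|=1/2, |V|=1/2
  updated: d(C,IV)=35/2, d(IV,N)=49/2, d(IV,S)=5, d(IV,W)=35
2. join C+S (d=4) ⇒ CS; edges |C|=2, |S|=2
  updated: d(CS,IV)=45/4, d(CS,N)=53/2, d(CS,W)=35
3. join CS+IV (d=45/4) ⇒ CISV; edges |CS|=29/8, |IV|=41/8
  updated: d(CISV,N)=51/2, d(CISV,W)=35
4. join N+W (d=17) ⇒ NW; edges |N|=17/2, |W|=17/2
  updated: d(CISV,NW)=121/4
5. join CISV+NW (d=121/4) ⇒ CINSVW; edges |CISV|=19/2, |NW|=53/8
final tree: (((C:2,S:2):29/8,(I:1/2,V:1/2):41/8):19/2,(N:17/2,W:17/2):53/8)
total length: 375/8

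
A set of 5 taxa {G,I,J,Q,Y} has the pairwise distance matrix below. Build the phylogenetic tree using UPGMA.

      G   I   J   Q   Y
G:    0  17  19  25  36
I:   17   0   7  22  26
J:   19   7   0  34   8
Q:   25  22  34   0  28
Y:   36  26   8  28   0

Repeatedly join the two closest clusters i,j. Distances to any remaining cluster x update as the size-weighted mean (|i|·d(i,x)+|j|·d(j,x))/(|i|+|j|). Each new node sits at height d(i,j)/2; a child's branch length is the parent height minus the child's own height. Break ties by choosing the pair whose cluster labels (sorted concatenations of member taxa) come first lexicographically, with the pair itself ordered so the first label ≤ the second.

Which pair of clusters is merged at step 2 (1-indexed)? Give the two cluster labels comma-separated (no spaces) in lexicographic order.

iteration 1: select I,J (d=7); attach at lengths (7/2, 7/2); label the merged cluster IJ
  updated: d(G,IJ)=18, d(IJ,Q)=28, d(IJ,Y)=17
iteration 2: select IJ,Y (d=17); attach at lengths (5, 17/2); label the merged cluster IJY
  updated: d(G,IJY)=24, d(IJY,Q)=28
iteration 3: select G,IJY (d=24); attach at lengths (12, 7/2); label the merged cluster GIJY
  updated: d(GIJY,Q)=109/4
iteration 4: select GIJY,Q (d=109/4); attach at lengths (13/8, 109/8); label the merged cluster GIJQY
final tree: ((G:12,((I:7/2,J:7/2):5,Y:17/2):7/2):13/8,Q:109/8)
total length: 205/4

IJ,Y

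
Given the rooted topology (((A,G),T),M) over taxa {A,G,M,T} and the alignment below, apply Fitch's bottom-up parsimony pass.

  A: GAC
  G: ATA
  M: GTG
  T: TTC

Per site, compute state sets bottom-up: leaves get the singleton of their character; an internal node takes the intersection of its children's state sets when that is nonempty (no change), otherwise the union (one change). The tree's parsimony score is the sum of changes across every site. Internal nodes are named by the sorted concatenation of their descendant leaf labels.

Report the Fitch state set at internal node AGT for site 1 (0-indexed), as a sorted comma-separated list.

T

site 0, node AG: A={G} ∪ G={A} → {A,G} (+1)
site 0, node AGT: AG={A,G} ∪ T={T} → {A,G,T} (+1)
site 0, node AGMT: AGT={A,G,T} ∩ M={G} → {G} (+0)
site 1, node AG: A={A} ∪ G={T} → {A,T} (+1)
site 1, node AGT: AG={A,T} ∩ T={T} → {T} (+0)
site 1, node AGMT: AGT={T} ∩ M={T} → {T} (+0)
site 2, node AG: A={C} ∪ G={A} → {A,C} (+1)
site 2, node AGT: AG={A,C} ∩ T={C} → {C} (+0)
site 2, node AGMT: AGT={C} ∪ M={G} → {C,G} (+1)
per-site changes: [2, 1, 2]; total = 5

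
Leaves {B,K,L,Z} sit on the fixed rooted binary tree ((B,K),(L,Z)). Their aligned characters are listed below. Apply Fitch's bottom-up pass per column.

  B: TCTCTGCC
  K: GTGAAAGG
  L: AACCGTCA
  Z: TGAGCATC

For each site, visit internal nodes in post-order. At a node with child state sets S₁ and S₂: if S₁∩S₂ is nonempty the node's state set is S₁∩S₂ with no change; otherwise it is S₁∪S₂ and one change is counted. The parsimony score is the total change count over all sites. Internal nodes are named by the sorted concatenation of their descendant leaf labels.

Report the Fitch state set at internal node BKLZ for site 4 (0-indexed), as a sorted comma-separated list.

[col 0] BK: children B:{T}, K:{G} ∪→ {G,T}; cost 1
[col 0] LZ: children L:{A}, Z:{T} ∪→ {A,T}; cost 1
[col 0] BKLZ: children BK:{G,T}, LZ:{A,T} ∩→ {T}; cost 0
[col 1] BK: children B:{C}, K:{T} ∪→ {C,T}; cost 1
[col 1] LZ: children L:{A}, Z:{G} ∪→ {A,G}; cost 1
[col 1] BKLZ: children BK:{C,T}, LZ:{A,G} ∪→ {A,C,G,T}; cost 1
[col 2] BK: children B:{T}, K:{G} ∪→ {G,T}; cost 1
[col 2] LZ: children L:{C}, Z:{A} ∪→ {A,C}; cost 1
[col 2] BKLZ: children BK:{G,T}, LZ:{A,C} ∪→ {A,C,G,T}; cost 1
[col 3] BK: children B:{C}, K:{A} ∪→ {A,C}; cost 1
[col 3] LZ: children L:{C}, Z:{G} ∪→ {C,G}; cost 1
[col 3] BKLZ: children BK:{A,C}, LZ:{C,G} ∩→ {C}; cost 0
[col 4] BK: children B:{T}, K:{A} ∪→ {A,T}; cost 1
[col 4] LZ: children L:{G}, Z:{C} ∪→ {C,G}; cost 1
[col 4] BKLZ: children BK:{A,T}, LZ:{C,G} ∪→ {A,C,G,T}; cost 1
[col 5] BK: children B:{G}, K:{A} ∪→ {A,G}; cost 1
[col 5] LZ: children L:{T}, Z:{A} ∪→ {A,T}; cost 1
[col 5] BKLZ: children BK:{A,G}, LZ:{A,T} ∩→ {A}; cost 0
[col 6] BK: children B:{C}, K:{G} ∪→ {C,G}; cost 1
[col 6] LZ: children L:{C}, Z:{T} ∪→ {C,T}; cost 1
[col 6] BKLZ: children BK:{C,G}, LZ:{C,T} ∩→ {C}; cost 0
[col 7] BK: children B:{C}, K:{G} ∪→ {C,G}; cost 1
[col 7] LZ: children L:{A}, Z:{C} ∪→ {A,C}; cost 1
[col 7] BKLZ: children BK:{C,G}, LZ:{A,C} ∩→ {C}; cost 0
per-site changes: [2, 3, 3, 2, 3, 2, 2, 2]; total = 19

A,C,G,T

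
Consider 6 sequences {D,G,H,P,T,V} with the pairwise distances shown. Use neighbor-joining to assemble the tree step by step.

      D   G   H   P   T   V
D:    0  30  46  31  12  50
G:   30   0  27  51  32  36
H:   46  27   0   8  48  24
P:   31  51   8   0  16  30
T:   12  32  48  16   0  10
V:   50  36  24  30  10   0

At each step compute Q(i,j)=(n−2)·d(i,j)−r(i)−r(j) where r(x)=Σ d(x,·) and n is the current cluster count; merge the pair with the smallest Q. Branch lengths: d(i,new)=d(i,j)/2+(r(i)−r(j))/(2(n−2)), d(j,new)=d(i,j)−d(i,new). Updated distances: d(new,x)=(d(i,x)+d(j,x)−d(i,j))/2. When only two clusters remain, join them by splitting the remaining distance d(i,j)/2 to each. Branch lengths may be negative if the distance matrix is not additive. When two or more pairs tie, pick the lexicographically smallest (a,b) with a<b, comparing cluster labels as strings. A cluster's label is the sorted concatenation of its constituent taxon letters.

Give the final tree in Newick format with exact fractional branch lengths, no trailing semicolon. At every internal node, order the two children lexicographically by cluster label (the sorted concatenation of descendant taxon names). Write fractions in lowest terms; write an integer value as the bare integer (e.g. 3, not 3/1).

((((D:161/12,T:-17/12):113/16,G:287/16):97/16,(H:49/8,P:15/8):185/16):183/32,V:183/32)

step 1: merge (H,P) at d=8, Q=-257; branch lengths H→49/8, P→15/8; new cluster HP
  updated: d(D,HP)=69/2, d(G,HP)=35, d(HP,T)=28, d(HP,V)=23
step 2: merge (D,T) at d=12, Q=-345/2; branch lengths D→161/12, T→-17/12; new cluster DT
  updated: d(DT,G)=25, d(DT,HP)=101/4, d(DT,V)=24
step 3: merge (DT,G) at d=25, Q=-481/4; branch lengths DT→113/16, G→287/16; new cluster DGT
  updated: d(DGT,HP)=141/8, d(DGT,V)=35/2
step 4: merge (DGT,HP) at d=141/8, Q=-465/8; branch lengths DGT→97/16, HP→185/16; new cluster DGHPT
  updated: d(DGHPT,V)=183/16
step 5: merge (DGHPT,V) at d=183/16; branch lengths DGHPT→183/32, V→183/32; new cluster DGHPTV
final tree: ((((D:161/12,T:-17/12):113/16,G:287/16):97/16,(H:49/8,P:15/8):185/16):183/32,V:183/32)
total length: 1185/16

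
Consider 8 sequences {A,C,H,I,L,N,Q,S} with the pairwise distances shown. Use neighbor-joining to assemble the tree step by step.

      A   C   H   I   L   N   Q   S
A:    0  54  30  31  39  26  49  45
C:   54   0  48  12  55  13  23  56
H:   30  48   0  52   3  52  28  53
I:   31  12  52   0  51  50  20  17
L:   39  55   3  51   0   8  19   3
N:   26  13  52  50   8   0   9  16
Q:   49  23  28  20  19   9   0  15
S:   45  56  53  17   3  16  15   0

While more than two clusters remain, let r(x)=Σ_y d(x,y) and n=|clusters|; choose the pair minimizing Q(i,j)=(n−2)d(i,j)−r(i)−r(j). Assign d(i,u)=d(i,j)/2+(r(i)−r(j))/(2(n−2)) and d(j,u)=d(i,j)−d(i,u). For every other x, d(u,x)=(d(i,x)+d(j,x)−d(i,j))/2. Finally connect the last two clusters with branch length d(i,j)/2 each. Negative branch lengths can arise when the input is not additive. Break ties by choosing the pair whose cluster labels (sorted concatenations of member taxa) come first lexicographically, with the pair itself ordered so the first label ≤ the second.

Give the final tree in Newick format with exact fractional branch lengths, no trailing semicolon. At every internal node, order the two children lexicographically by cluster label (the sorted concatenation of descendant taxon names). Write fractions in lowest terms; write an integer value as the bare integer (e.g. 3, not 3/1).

((((A:335/16,(H:53/6,L:-35/6):193/16):231/32,N:113/32):55/32,((C:44/5,I:16/5):111/8,Q:13/8):143/32):337/64,S:337/64)

step 1: merge (H,L) at d=3, Q=-426; branch lengths H→53/6, L→-35/6; new cluster HL
  updated: d(A,HL)=33, d(C,HL)=50, d(HL,I)=50, d(HL,N)=57/2, d(HL,Q)=22, d(HL,S)=53/2
step 2: merge (C,I) at d=12, Q=-328; branch lengths C→44/5, I→16/5; new cluster CI
  updated: d(A,CI)=73/2, d(CI,HL)=44, d(CI,N)=51/2, d(CI,Q)=31/2, d(CI,S)=61/2
step 3: merge (A,HL) at d=33, Q=-423/2; branch lengths A→335/16, HL→193/16; new cluster AHL
  updated: d(AHL,CI)=95/4, d(AHL,N)=43/4, d(AHL,Q)=19, d(AHL,S)=77/4
step 4: merge (CI,Q) at d=31/2, Q=-429/4; branch lengths CI→111/8, Q→13/8; new cluster CIQ
  updated: d(AHL,CIQ)=109/8, d(CIQ,N)=19/2, d(CIQ,S)=15
step 5: merge (AHL,N) at d=43/4, Q=-467/8; branch lengths AHL→231/32, N→113/32; new cluster AHLN
  updated: d(AHLN,CIQ)=99/16, d(AHLN,S)=49/4
step 6: merge (AHLN,CIQ) at d=99/16, Q=-535/16; branch lengths AHLN→55/32, CIQ→143/32; new cluster ACHILNQ
  updated: d(ACHILNQ,S)=337/32
step 7: merge (ACHILNQ,S) at d=337/32; branch lengths ACHILNQ→337/64, S→337/64; new cluster ACHILNQS
final tree: ((((A:335/16,(H:53/6,L:-35/6):193/16):231/32,N:113/32):55/32,((C:44/5,I:16/5):111/8,Q:13/8):143/32):337/64,S:337/64)
total length: 2911/32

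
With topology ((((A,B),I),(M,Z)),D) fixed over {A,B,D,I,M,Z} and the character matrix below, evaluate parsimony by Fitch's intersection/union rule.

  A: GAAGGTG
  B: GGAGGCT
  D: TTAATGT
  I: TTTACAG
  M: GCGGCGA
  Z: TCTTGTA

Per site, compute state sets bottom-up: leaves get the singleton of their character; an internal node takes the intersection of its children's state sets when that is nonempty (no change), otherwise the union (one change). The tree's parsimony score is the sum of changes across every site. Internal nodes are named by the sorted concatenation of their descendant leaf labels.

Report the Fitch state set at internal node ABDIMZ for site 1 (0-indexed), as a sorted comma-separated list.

T

site 0, node AB: A={G} ∩ B={G} → {G} (+0)
site 0, node ABI: AB={G} ∪ I={T} → {G,T} (+1)
site 0, node MZ: M={G} ∪ Z={T} → {G,T} (+1)
site 0, node ABIMZ: ABI={G,T} ∩ MZ={G,T} → {G,T} (+0)
site 0, node ABDIMZ: ABIMZ={G,T} ∩ D={T} → {T} (+0)
site 1, node AB: A={A} ∪ B={G} → {A,G} (+1)
site 1, node ABI: AB={A,G} ∪ I={T} → {A,G,T} (+1)
site 1, node MZ: M={C} ∩ Z={C} → {C} (+0)
site 1, node ABIMZ: ABI={A,G,T} ∪ MZ={C} → {A,C,G,T} (+1)
site 1, node ABDIMZ: ABIMZ={A,C,G,T} ∩ D={T} → {T} (+0)
site 2, node AB: A={A} ∩ B={A} → {A} (+0)
site 2, node ABI: AB={A} ∪ I={T} → {A,T} (+1)
site 2, node MZ: M={G} ∪ Z={T} → {G,T} (+1)
site 2, node ABIMZ: ABI={A,T} ∩ MZ={G,T} → {T} (+0)
site 2, node ABDIMZ: ABIMZ={T} ∪ D={A} → {A,T} (+1)
site 3, node AB: A={G} ∩ B={G} → {G} (+0)
site 3, node ABI: AB={G} ∪ I={A} → {A,G} (+1)
site 3, node MZ: M={G} ∪ Z={T} → {G,T} (+1)
site 3, node ABIMZ: ABI={A,G} ∩ MZ={G,T} → {G} (+0)
site 3, node ABDIMZ: ABIMZ={G} ∪ D={A} → {A,G} (+1)
site 4, node AB: A={G} ∩ B={G} → {G} (+0)
site 4, node ABI: AB={G} ∪ I={C} → {C,G} (+1)
site 4, node MZ: M={C} ∪ Z={G} → {C,G} (+1)
site 4, node ABIMZ: ABI={C,G} ∩ MZ={C,G} → {C,G} (+0)
site 4, node ABDIMZ: ABIMZ={C,G} ∪ D={T} → {C,G,T} (+1)
site 5, node AB: A={T} ∪ B={C} → {C,T} (+1)
site 5, node ABI: AB={C,T} ∪ I={A} → {A,C,T} (+1)
site 5, node MZ: M={G} ∪ Z={T} → {G,T} (+1)
site 5, node ABIMZ: ABI={A,C,T} ∩ MZ={G,T} → {T} (+0)
site 5, node ABDIMZ: ABIMZ={T} ∪ D={G} → {G,T} (+1)
site 6, node AB: A={G} ∪ B={T} → {G,T} (+1)
site 6, node ABI: AB={G,T} ∩ I={G} → {G} (+0)
site 6, node MZ: M={A} ∩ Z={A} → {A} (+0)
site 6, node ABIMZ: ABI={G} ∪ MZ={A} → {A,G} (+1)
site 6, node ABDIMZ: ABIMZ={A,G} ∪ D={T} → {A,G,T} (+1)
per-site changes: [2, 3, 3, 3, 3, 4, 3]; total = 21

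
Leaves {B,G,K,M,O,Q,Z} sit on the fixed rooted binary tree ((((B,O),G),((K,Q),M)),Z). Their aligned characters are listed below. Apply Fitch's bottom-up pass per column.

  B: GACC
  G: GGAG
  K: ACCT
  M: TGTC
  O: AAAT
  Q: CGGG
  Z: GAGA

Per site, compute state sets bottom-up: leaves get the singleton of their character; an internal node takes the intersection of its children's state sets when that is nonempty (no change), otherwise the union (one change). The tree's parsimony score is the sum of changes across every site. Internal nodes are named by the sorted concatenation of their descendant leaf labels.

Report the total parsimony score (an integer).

16

[col 0] BO: children B:{G}, O:{A} ∪→ {A,G}; cost 1
[col 0] BGO: children BO:{A,G}, G:{G} ∩→ {G}; cost 0
[col 0] KQ: children K:{A}, Q:{C} ∪→ {A,C}; cost 1
[col 0] KMQ: children KQ:{A,C}, M:{T} ∪→ {A,C,T}; cost 1
[col 0] BGKMOQ: children BGO:{G}, KMQ:{A,C,T} ∪→ {A,C,G,T}; cost 1
[col 0] BGKMOQZ: children BGKMOQ:{A,C,G,T}, Z:{G} ∩→ {G}; cost 0
[col 1] BO: children B:{A}, O:{A} ∩→ {A}; cost 0
[col 1] BGO: children BO:{A}, G:{G} ∪→ {A,G}; cost 1
[col 1] KQ: children K:{C}, Q:{G} ∪→ {C,G}; cost 1
[col 1] KMQ: children KQ:{C,G}, M:{G} ∩→ {G}; cost 0
[col 1] BGKMOQ: children BGO:{A,G}, KMQ:{G} ∩→ {G}; cost 0
[col 1] BGKMOQZ: children BGKMOQ:{G}, Z:{A} ∪→ {A,G}; cost 1
[col 2] BO: children B:{C}, O:{A} ∪→ {A,C}; cost 1
[col 2] BGO: children BO:{A,C}, G:{A} ∩→ {A}; cost 0
[col 2] KQ: children K:{C}, Q:{G} ∪→ {C,G}; cost 1
[col 2] KMQ: children KQ:{C,G}, M:{T} ∪→ {C,G,T}; cost 1
[col 2] BGKMOQ: children BGO:{A}, KMQ:{C,G,T} ∪→ {A,C,G,T}; cost 1
[col 2] BGKMOQZ: children BGKMOQ:{A,C,G,T}, Z:{G} ∩→ {G}; cost 0
[col 3] BO: children B:{C}, O:{T} ∪→ {C,T}; cost 1
[col 3] BGO: children BO:{C,T}, G:{G} ∪→ {C,G,T}; cost 1
[col 3] KQ: children K:{T}, Q:{G} ∪→ {G,T}; cost 1
[col 3] KMQ: children KQ:{G,T}, M:{C} ∪→ {C,G,T}; cost 1
[col 3] BGKMOQ: children BGO:{C,G,T}, KMQ:{C,G,T} ∩→ {C,G,T}; cost 0
[col 3] BGKMOQZ: children BGKMOQ:{C,G,T}, Z:{A} ∪→ {A,C,G,T}; cost 1
per-site changes: [4, 3, 4, 5]; total = 16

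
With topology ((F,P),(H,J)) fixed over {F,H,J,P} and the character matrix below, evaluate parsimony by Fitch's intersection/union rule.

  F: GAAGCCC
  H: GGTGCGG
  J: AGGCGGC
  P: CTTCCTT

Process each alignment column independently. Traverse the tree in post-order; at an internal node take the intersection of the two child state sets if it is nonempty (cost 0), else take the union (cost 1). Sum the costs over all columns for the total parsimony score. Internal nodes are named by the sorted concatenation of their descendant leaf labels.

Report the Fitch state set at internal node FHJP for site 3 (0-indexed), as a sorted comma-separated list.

site 0, node FP: F={G} ∪ P={C} → {C,G} (+1)
site 0, node HJ: H={G} ∪ J={A} → {A,G} (+1)
site 0, node FHJP: FP={C,G} ∩ HJ={A,G} → {G} (+0)
site 1, node FP: F={A} ∪ P={T} → {A,T} (+1)
site 1, node HJ: H={G} ∩ J={G} → {G} (+0)
site 1, node FHJP: FP={A,T} ∪ HJ={G} → {A,G,T} (+1)
site 2, node FP: F={A} ∪ P={T} → {A,T} (+1)
site 2, node HJ: H={T} ∪ J={G} → {G,T} (+1)
site 2, node FHJP: FP={A,T} ∩ HJ={G,T} → {T} (+0)
site 3, node FP: F={G} ∪ P={C} → {C,G} (+1)
site 3, node HJ: H={G} ∪ J={C} → {C,G} (+1)
site 3, node FHJP: FP={C,G} ∩ HJ={C,G} → {C,G} (+0)
site 4, node FP: F={C} ∩ P={C} → {C} (+0)
site 4, node HJ: H={C} ∪ J={G} → {C,G} (+1)
site 4, node FHJP: FP={C} ∩ HJ={C,G} → {C} (+0)
site 5, node FP: F={C} ∪ P={T} → {C,T} (+1)
site 5, node HJ: H={G} ∩ J={G} → {G} (+0)
site 5, node FHJP: FP={C,T} ∪ HJ={G} → {C,G,T} (+1)
site 6, node FP: F={C} ∪ P={T} → {C,T} (+1)
site 6, node HJ: H={G} ∪ J={C} → {C,G} (+1)
site 6, node FHJP: FP={C,T} ∩ HJ={C,G} → {C} (+0)
per-site changes: [2, 2, 2, 2, 1, 2, 2]; total = 13

C,G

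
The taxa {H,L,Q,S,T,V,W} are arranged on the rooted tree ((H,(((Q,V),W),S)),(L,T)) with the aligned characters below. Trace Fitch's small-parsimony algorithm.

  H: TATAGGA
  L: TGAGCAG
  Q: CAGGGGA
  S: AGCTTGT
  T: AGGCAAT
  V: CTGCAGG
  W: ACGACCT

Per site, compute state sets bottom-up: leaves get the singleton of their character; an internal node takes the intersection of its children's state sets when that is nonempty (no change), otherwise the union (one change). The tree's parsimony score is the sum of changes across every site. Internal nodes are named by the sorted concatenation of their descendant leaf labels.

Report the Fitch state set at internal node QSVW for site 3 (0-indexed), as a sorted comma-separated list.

site 0, node QV: Q={C} ∩ V={C} → {C} (+0)
site 0, node QVW: QV={C} ∪ W={A} → {A,C} (+1)
site 0, node QSVW: QVW={A,C} ∩ S={A} → {A} (+0)
site 0, node HQSVW: H={T} ∪ QSVW={A} → {A,T} (+1)
site 0, node LT: L={T} ∪ T={A} → {A,T} (+1)
site 0, node HLQSTVW: HQSVW={A,T} ∩ LT={A,T} → {A,T} (+0)
site 1, node QV: Q={A} ∪ V={T} → {A,T} (+1)
site 1, node QVW: QV={A,T} ∪ W={C} → {A,C,T} (+1)
site 1, node QSVW: QVW={A,C,T} ∪ S={G} → {A,C,G,T} (+1)
site 1, node HQSVW: H={A} ∩ QSVW={A,C,G,T} → {A} (+0)
site 1, node LT: L={G} ∩ T={G} → {G} (+0)
site 1, node HLQSTVW: HQSVW={A} ∪ LT={G} → {A,G} (+1)
site 2, node QV: Q={G} ∩ V={G} → {G} (+0)
site 2, node QVW: QV={G} ∩ W={G} → {G} (+0)
site 2, node QSVW: QVW={G} ∪ S={C} → {C,G} (+1)
site 2, node HQSVW: H={T} ∪ QSVW={C,G} → {C,G,T} (+1)
site 2, node LT: L={A} ∪ T={G} → {A,G} (+1)
site 2, node HLQSTVW: HQSVW={C,G,T} ∩ LT={A,G} → {G} (+0)
site 3, node QV: Q={G} ∪ V={C} → {C,G} (+1)
site 3, node QVW: QV={C,G} ∪ W={A} → {A,C,G} (+1)
site 3, node QSVW: QVW={A,C,G} ∪ S={T} → {A,C,G,T} (+1)
site 3, node HQSVW: H={A} ∩ QSVW={A,C,G,T} → {A} (+0)
site 3, node LT: L={G} ∪ T={C} → {C,G} (+1)
site 3, node HLQSTVW: HQSVW={A} ∪ LT={C,G} → {A,C,G} (+1)
site 4, node QV: Q={G} ∪ V={A} → {A,G} (+1)
site 4, node QVW: QV={A,G} ∪ W={C} → {A,C,G} (+1)
site 4, node QSVW: QVW={A,C,G} ∪ S={T} → {A,C,G,T} (+1)
site 4, node HQSVW: H={G} ∩ QSVW={A,C,G,T} → {G} (+0)
site 4, node LT: L={C} ∪ T={A} → {A,C} (+1)
site 4, node HLQSTVW: HQSVW={G} ∪ LT={A,C} → {A,C,G} (+1)
site 5, node QV: Q={G} ∩ V={G} → {G} (+0)
site 5, node QVW: QV={G} ∪ W={C} → {C,G} (+1)
site 5, node QSVW: QVW={C,G} ∩ S={G} → {G} (+0)
site 5, node HQSVW: H={G} ∩ QSVW={G} → {G} (+0)
site 5, node LT: L={A} ∩ T={A} → {A} (+0)
site 5, node HLQSTVW: HQSVW={G} ∪ LT={A} → {A,G} (+1)
site 6, node QV: Q={A} ∪ V={G} → {A,G} (+1)
site 6, node QVW: QV={A,G} ∪ W={T} → {A,G,T} (+1)
site 6, node QSVW: QVW={A,G,T} ∩ S={T} → {T} (+0)
site 6, node HQSVW: H={A} ∪ QSVW={T} → {A,T} (+1)
site 6, node LT: L={G} ∪ T={T} → {G,T} (+1)
site 6, node HLQSTVW: HQSVW={A,T} ∩ LT={G,T} → {T} (+0)
per-site changes: [3, 4, 3, 5, 5, 2, 4]; total = 26

A,C,G,T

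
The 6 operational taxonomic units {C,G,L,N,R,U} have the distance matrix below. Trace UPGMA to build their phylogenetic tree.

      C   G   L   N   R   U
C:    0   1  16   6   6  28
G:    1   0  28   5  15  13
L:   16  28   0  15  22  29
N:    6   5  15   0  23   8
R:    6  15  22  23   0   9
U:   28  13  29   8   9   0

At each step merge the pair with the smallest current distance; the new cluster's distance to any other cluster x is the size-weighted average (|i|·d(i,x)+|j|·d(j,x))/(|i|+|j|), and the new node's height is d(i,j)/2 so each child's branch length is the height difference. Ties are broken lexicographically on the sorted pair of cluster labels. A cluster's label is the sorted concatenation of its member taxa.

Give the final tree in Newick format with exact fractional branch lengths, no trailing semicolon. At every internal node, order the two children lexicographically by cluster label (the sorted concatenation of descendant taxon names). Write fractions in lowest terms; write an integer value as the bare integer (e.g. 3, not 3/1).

((((C:1/2,G:1/2):9/4,N:11/4):5,(R:9/2,U:9/2):13/4):13/4,L:11)

1. join C+G (d=1) ⇒ CG; edges |C|=1/2, |G|=1/2
  updated: d(CG,L)=22, d(CG,N)=11/2, d(CG,R)=21/2, d(CG,U)=41/2
2. join CG+N (d=11/2) ⇒ CGN; edges |CG|=9/4, |N|=11/4
  updated: d(CGN,L)=59/3, d(CGN,R)=44/3, d(CGN,U)=49/3
3. join R+U (d=9) ⇒ RU; edges |R|=9/2, |U|=9/2
  updated: d(CGN,RU)=31/2, d(L,RU)=51/2
4. join CGN+RU (d=31/2) ⇒ CGNRU; edges |CGN|=5, |RU|=13/4
  updated: d(CGNRU,L)=22
5. join CGNRU+L (d=22) ⇒ CGLNRU; edges |CGNRU|=13/4, |L|=11
final tree: ((((C:1/2,G:1/2):9/4,N:11/4):5,(R:9/2,U:9/2):13/4):13/4,L:11)
total length: 75/2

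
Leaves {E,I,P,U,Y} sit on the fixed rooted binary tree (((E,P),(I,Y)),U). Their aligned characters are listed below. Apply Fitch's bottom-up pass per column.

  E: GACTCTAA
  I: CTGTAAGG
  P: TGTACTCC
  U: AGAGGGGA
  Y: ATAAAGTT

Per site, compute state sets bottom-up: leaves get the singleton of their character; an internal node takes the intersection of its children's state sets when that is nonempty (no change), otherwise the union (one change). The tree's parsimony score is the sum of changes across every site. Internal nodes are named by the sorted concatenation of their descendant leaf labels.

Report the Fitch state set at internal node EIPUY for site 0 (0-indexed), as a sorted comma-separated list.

EP@0: {G} ∪ {T} = {G,T} (union, +1)
IY@0: {C} ∪ {A} = {A,C} (union, +1)
EIPY@0: {G,T} ∪ {A,C} = {A,C,G,T} (union, +1)
EIPUY@0: {A,C,G,T} ∩ {A} = {A} (intersection, +0)
EP@1: {A} ∪ {G} = {A,G} (union, +1)
IY@1: {T} ∩ {T} = {T} (intersection, +0)
EIPY@1: {A,G} ∪ {T} = {A,G,T} (union, +1)
EIPUY@1: {A,G,T} ∩ {G} = {G} (intersection, +0)
EP@2: {C} ∪ {T} = {C,T} (union, +1)
IY@2: {G} ∪ {A} = {A,G} (union, +1)
EIPY@2: {C,T} ∪ {A,G} = {A,C,G,T} (union, +1)
EIPUY@2: {A,C,G,T} ∩ {A} = {A} (intersection, +0)
EP@3: {T} ∪ {A} = {A,T} (union, +1)
IY@3: {T} ∪ {A} = {A,T} (union, +1)
EIPY@3: {A,T} ∩ {A,T} = {A,T} (intersection, +0)
EIPUY@3: {A,T} ∪ {G} = {A,G,T} (union, +1)
EP@4: {C} ∩ {C} = {C} (intersection, +0)
IY@4: {A} ∩ {A} = {A} (intersection, +0)
EIPY@4: {C} ∪ {A} = {A,C} (union, +1)
EIPUY@4: {A,C} ∪ {G} = {A,C,G} (union, +1)
EP@5: {T} ∩ {T} = {T} (intersection, +0)
IY@5: {A} ∪ {G} = {A,G} (union, +1)
EIPY@5: {T} ∪ {A,G} = {A,G,T} (union, +1)
EIPUY@5: {A,G,T} ∩ {G} = {G} (intersection, +0)
EP@6: {A} ∪ {C} = {A,C} (union, +1)
IY@6: {G} ∪ {T} = {G,T} (union, +1)
EIPY@6: {A,C} ∪ {G,T} = {A,C,G,T} (union, +1)
EIPUY@6: {A,C,G,T} ∩ {G} = {G} (intersection, +0)
EP@7: {A} ∪ {C} = {A,C} (union, +1)
IY@7: {G} ∪ {T} = {G,T} (union, +1)
EIPY@7: {A,C} ∪ {G,T} = {A,C,G,T} (union, +1)
EIPUY@7: {A,C,G,T} ∩ {A} = {A} (intersection, +0)
per-site changes: [3, 2, 3, 3, 2, 2, 3, 3]; total = 21

A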